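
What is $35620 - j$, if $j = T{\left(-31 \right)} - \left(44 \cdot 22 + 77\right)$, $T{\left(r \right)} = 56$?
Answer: $36609$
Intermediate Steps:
$j = -989$ ($j = 56 - \left(44 \cdot 22 + 77\right) = 56 - \left(968 + 77\right) = 56 - 1045 = -989$)
$35620 - j = 35620 - -989 = 35620 + 989 = 36609$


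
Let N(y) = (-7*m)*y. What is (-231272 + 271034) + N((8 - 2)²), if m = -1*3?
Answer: 40518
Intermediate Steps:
m = -3
N(y) = 21*y (N(y) = (-7*(-3))*y = 21*y)
(-231272 + 271034) + N((8 - 2)²) = (-231272 + 271034) + 21*(8 - 2)² = 39762 + 21*6² = 39762 + 21*36 = 39762 + 756 = 40518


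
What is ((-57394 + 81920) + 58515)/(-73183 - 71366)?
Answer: -83041/144549 ≈ -0.57448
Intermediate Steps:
((-57394 + 81920) + 58515)/(-73183 - 71366) = (24526 + 58515)/(-144549) = 83041*(-1/144549) = -83041/144549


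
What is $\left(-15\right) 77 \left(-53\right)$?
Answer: $61215$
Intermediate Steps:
$\left(-15\right) 77 \left(-53\right) = \left(-1155\right) \left(-53\right) = 61215$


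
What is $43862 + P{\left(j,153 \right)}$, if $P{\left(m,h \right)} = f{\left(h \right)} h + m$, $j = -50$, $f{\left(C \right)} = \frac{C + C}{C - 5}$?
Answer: $\frac{3265497}{74} \approx 44128.0$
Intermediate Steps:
$f{\left(C \right)} = \frac{2 C}{-5 + C}$
$P{\left(m,h \right)} = m + \frac{2 h^{2}}{-5 + h}$ ($P{\left(m,h \right)} = \frac{2 h}{-5 + h} h + m = \frac{2 h^{2}}{-5 + h} + m = m + \frac{2 h^{2}}{-5 + h}$)
$43862 + P{\left(j,153 \right)} = 43862 + \frac{2 \cdot 153^{2} - 50 \left(-5 + 153\right)}{-5 + 153} = 43862 + \frac{2 \cdot 23409 - 7400}{148} = 43862 + \frac{46818 - 7400}{148} = 43862 + \frac{1}{148} \cdot 39418 = 43862 + \frac{19709}{74} = \frac{3265497}{74}$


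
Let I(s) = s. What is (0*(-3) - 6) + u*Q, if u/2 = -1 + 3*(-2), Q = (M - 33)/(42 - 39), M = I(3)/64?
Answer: 4729/32 ≈ 147.78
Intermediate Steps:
M = 3/64 ≈ 0.046875
Q = -703/64 (Q = (3/64 - 33)/(42 - 39) = -2109/64/3 = -2109/64*⅓ = -703/64 ≈ -10.984)
u = -14 (u = 2*(-1 + 3*(-2)) = 2*(-1 - 6) = 2*(-7) = -14)
(0*(-3) - 6) + u*Q = (0*(-3) - 6) - 14*(-703/64) = (0 - 6) + 4921/32 = -6 + 4921/32 = 4729/32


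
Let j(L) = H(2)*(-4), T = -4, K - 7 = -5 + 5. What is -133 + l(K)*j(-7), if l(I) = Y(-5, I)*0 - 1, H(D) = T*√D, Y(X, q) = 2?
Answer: -133 - 16*√2 ≈ -155.63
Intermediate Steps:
K = 7 (K = 7 + (-5 + 5) = 7 + 0 = 7)
H(D) = -4*√D
l(I) = -1 (l(I) = 2*0 - 1 = 0 - 1 = -1)
j(L) = 16*√2 (j(L) = -4*√2*(-4) = 16*√2)
-133 + l(K)*j(-7) = -133 - 16*√2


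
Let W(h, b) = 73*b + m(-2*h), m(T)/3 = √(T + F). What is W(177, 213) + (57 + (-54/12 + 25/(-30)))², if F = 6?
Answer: 163966/9 + 6*I*√87 ≈ 18218.0 + 55.964*I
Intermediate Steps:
m(T) = 3*√(6 + T) (m(T) = 3*√(T + 6) = 3*√(6 + T))
W(h, b) = 3*√(6 - 2*h) + 73*b (W(h, b) = 73*b + 3*√(6 - 2*h) = 3*√(6 - 2*h) + 73*b)
W(177, 213) + (57 + (-54/12 + 25/(-30)))² = (3*√(6 - 2*177) + 73*213) + (57 + (-54/12 + 25/(-30)))² = (3*√(6 - 354) + 15549) + (57 + (-54*1/12 + 25*(-1/30)))² = (3*√(-348) + 15549) + (57 + (-9/2 - ⅚))² = (3*(2*I*√87) + 15549) + (57 - 16/3)² = (6*I*√87 + 15549) + (155/3)² = (15549 + 6*I*√87) + 24025/9 = 163966/9 + 6*I*√87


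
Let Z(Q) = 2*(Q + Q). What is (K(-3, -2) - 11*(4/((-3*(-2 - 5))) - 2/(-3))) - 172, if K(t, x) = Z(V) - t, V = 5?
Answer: -1109/7 ≈ -158.43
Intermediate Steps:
Z(Q) = 4*Q (Z(Q) = 2*(2*Q) = 4*Q)
K(t, x) = 20 - t (K(t, x) = 4*5 - t = 20 - t)
(K(-3, -2) - 11*(4/((-3*(-2 - 5))) - 2/(-3))) - 172 = ((20 - 1*(-3)) - 11*(4/((-3*(-2 - 5))) - 2/(-3))) - 172 = ((20 + 3) - 11*(4/((-3*(-7))) - 2*(-⅓))) - 172 = (23 - 11*(4/21 + ⅔)) - 172 = (23 - 11*6/7) - 172 = (23 - 66/7) - 172 = 95/7 - 172 = -1109/7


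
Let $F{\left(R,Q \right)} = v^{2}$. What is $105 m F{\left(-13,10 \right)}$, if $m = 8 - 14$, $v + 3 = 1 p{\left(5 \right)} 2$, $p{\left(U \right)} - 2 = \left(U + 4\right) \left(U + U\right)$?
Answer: $-20639430$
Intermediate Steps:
$p{\left(U \right)} = 2 + 2 U \left(4 + U\right)$ ($p{\left(U \right)} = 2 + \left(U + 4\right) \left(U + U\right) = 2 + \left(4 + U\right) 2 U = 2 + 2 U \left(4 + U\right)$)
$v = 181$ ($v = -3 + 1 \left(2 + 2 \cdot 5^{2} + 8 \cdot 5\right) 2 = -3 + 1 \left(2 + 2 \cdot 25 + 40\right) 2 = -3 + 1 \left(2 + 50 + 40\right) 2 = -3 + 1 \cdot 92 \cdot 2 = -3 + 92 \cdot 2 = -3 + 184 = 181$)
$F{\left(R,Q \right)} = 32761$ ($F{\left(R,Q \right)} = 181^{2} = 32761$)
$m = -6$ ($m = 8 - 14 = -6$)
$105 m F{\left(-13,10 \right)} = 105 \left(-6\right) 32761 = \left(-630\right) 32761 = -20639430$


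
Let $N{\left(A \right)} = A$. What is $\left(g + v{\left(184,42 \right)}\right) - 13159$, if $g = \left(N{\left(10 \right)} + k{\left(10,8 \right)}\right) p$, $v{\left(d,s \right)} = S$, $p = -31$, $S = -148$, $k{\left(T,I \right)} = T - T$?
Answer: $-13617$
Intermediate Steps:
$k{\left(T,I \right)} = 0$
$v{\left(d,s \right)} = -148$
$g = -310$ ($g = \left(10 + 0\right) \left(-31\right) = 10 \left(-31\right) = -310$)
$\left(g + v{\left(184,42 \right)}\right) - 13159 = \left(-310 - 148\right) - 13159 = -458 - 13159 = -13617$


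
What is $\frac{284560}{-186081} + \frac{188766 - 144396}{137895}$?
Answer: $- \frac{71225258}{58987677} \approx -1.2075$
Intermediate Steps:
$\frac{284560}{-186081} + \frac{188766 - 144396}{137895} = 284560 \left(- \frac{1}{186081}\right) + 44370 \cdot \frac{1}{137895} = - \frac{284560}{186081} + \frac{102}{317} = - \frac{71225258}{58987677}$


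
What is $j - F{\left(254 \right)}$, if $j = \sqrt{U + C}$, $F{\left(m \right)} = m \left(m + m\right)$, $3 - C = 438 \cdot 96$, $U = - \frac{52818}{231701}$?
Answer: $-129032 + \frac{3 i \sqrt{250801435747607}}{231701} \approx -1.2903 \cdot 10^{5} + 205.05 i$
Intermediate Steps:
$U = - \frac{52818}{231701}$ ($U = \left(-52818\right) \frac{1}{231701} = - \frac{52818}{231701} \approx -0.22796$)
$C = -42045$ ($C = 3 - 438 \cdot 96 = 3 - 42048 = -42045$)
$F{\left(m \right)} = 2 m^{2}$ ($F{\left(m \right)} = m 2 m = 2 m^{2}$)
$j = \frac{3 i \sqrt{250801435747607}}{231701}$ ($j = \sqrt{- \frac{52818}{231701} - 42045} = \sqrt{- \frac{9741921363}{231701}} = \frac{3 i \sqrt{250801435747607}}{231701} \approx 205.05 i$)
$j - F{\left(254 \right)} = \frac{3 i \sqrt{250801435747607}}{231701} - 2 \cdot 254^{2} = \frac{3 i \sqrt{250801435747607}}{231701} - 2 \cdot 64516 = \frac{3 i \sqrt{250801435747607}}{231701} - 129032 = -129032 + \frac{3 i \sqrt{250801435747607}}{231701}$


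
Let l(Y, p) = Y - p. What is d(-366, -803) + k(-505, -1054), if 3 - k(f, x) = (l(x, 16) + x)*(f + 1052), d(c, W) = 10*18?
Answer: 1162011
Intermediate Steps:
d(c, W) = 180
k(f, x) = 3 - (-16 + 2*x)*(1052 + f) (k(f, x) = 3 - ((x - 1*16) + x)*(f + 1052) = 3 - ((x - 16) + x)*(1052 + f) = 3 - ((-16 + x) + x)*(1052 + f) = 3 - (-16 + 2*x)*(1052 + f))
d(-366, -803) + k(-505, -1054) = 180 + (16835 - 2104*(-1054) - 1*(-505)*(-1054) - 1*(-505)*(-16 - 1054)) = 180 + (16835 + 2217616 - 532270 - 1*(-505)*(-1070)) = 180 + (16835 + 2217616 - 532270 - 540350) = 180 + 1161831 = 1162011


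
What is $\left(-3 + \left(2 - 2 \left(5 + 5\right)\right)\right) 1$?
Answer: $-21$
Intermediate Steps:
$\left(-3 + \left(2 - 2 \left(5 + 5\right)\right)\right) 1 = \left(-3 + \left(2 - 20\right)\right) 1 = \left(-3 - 18\right) 1 = \left(-21\right) 1 = -21$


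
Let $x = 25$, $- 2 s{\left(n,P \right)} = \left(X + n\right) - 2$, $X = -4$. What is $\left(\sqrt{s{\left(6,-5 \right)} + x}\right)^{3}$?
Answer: $125$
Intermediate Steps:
$s{\left(n,P \right)} = 3 - \frac{n}{2}$ ($s{\left(n,P \right)} = - \frac{\left(-4 + n\right) - 2}{2} = - \frac{-6 + n}{2} = 3 - \frac{n}{2}$)
$\left(\sqrt{s{\left(6,-5 \right)} + x}\right)^{3} = \left(\sqrt{\left(3 - 3\right) + 25}\right)^{3} = \left(\sqrt{0 + 25}\right)^{3} = \left(\sqrt{25}\right)^{3} = 5^{3} = 125$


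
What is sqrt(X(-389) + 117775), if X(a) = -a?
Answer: 2*sqrt(29541) ≈ 343.75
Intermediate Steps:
sqrt(X(-389) + 117775) = sqrt(-1*(-389) + 117775) = sqrt(389 + 117775) = sqrt(118164) = 2*sqrt(29541)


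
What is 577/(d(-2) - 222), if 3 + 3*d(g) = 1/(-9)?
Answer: -15579/6022 ≈ -2.5870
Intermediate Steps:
d(g) = -28/27 (d(g) = -1 + (⅓)/(-9) = -1 + (⅓)*(-⅑) = -1 - 1/27 = -28/27)
577/(d(-2) - 222) = 577/(-28/27 - 222) = 577/(-6022/27) = -27/6022*577 = -15579/6022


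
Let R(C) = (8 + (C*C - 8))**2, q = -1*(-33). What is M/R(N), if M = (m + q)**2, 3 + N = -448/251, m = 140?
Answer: 118791972083929/2080520644801 ≈ 57.097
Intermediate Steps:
N = -1201/251 (N = -3 - 448/251 = -1201/251 ≈ -4.7849)
q = 33
R(C) = C**4 (R(C) = (8 + (C**2 - 8))**2 = (8 + (-8 + C**2))**2 = (C**2)**2 = C**4)
M = 29929 (M = (140 + 33)**2 = 173**2 = 29929)
M/R(N) = 29929/((-1201/251)**4) = 29929/(2080520644801/3969126001) = 29929*(3969126001/2080520644801) = 118791972083929/2080520644801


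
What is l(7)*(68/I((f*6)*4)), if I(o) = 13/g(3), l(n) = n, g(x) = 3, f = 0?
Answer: 1428/13 ≈ 109.85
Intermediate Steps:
I(o) = 13/3
l(7)*(68/I((f*6)*4)) = 7*(68/(13/3)) = 7*(68*(3/13)) = 7*(204/13) = 1428/13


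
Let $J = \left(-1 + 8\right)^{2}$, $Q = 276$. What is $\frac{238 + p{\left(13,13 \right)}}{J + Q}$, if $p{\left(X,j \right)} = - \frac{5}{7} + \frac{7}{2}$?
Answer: $\frac{3371}{4550} \approx 0.74088$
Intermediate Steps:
$p{\left(X,j \right)} = \frac{39}{14}$ ($p{\left(X,j \right)} = \left(-5\right) \frac{1}{7} + 7 \cdot \frac{1}{2} = - \frac{5}{7} + \frac{7}{2} = \frac{39}{14}$)
$J = 49$ ($J = 7^{2} = 49$)
$\frac{238 + p{\left(13,13 \right)}}{J + Q} = \frac{238 + \frac{39}{14}}{49 + 276} = \frac{3371}{14 \cdot 325} = \frac{3371}{14} \cdot \frac{1}{325} = \frac{3371}{4550}$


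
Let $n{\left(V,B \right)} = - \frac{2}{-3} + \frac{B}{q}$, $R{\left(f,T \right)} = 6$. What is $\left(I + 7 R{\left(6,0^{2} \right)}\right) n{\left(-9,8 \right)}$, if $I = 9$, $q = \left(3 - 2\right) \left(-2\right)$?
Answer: $-170$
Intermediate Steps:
$q = -2$ ($q = 1 \left(-2\right) = -2$)
$n{\left(V,B \right)} = \frac{2}{3} - \frac{B}{2}$ ($n{\left(V,B \right)} = - \frac{2}{-3} + \frac{B}{-2} = \left(-2\right) \left(- \frac{1}{3}\right) + B \left(- \frac{1}{2}\right) = \frac{2}{3} - \frac{B}{2}$)
$\left(I + 7 R{\left(6,0^{2} \right)}\right) n{\left(-9,8 \right)} = \left(9 + 7 \cdot 6\right) \left(\frac{2}{3} - 4\right) = \left(9 + 42\right) \left(\frac{2}{3} - 4\right) = 51 \left(- \frac{10}{3}\right) = -170$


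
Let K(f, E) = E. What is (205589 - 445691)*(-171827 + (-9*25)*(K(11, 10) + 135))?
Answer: 49089334104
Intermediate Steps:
(205589 - 445691)*(-171827 + (-9*25)*(K(11, 10) + 135)) = (205589 - 445691)*(-171827 + (-9*25)*(10 + 135)) = -240102*(-171827 - 225*145) = -240102*(-171827 - 32625) = -240102*(-204452) = 49089334104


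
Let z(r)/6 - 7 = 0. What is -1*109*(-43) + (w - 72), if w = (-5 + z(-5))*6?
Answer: 4837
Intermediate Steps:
z(r) = 42 (z(r) = 42 + 6*0 = 42 + 0 = 42)
w = 222 (w = (-5 + 42)*6 = 37*6 = 222)
-1*109*(-43) + (w - 72) = -1*109*(-43) + (222 - 72) = -109*(-43) + 150 = 4687 + 150 = 4837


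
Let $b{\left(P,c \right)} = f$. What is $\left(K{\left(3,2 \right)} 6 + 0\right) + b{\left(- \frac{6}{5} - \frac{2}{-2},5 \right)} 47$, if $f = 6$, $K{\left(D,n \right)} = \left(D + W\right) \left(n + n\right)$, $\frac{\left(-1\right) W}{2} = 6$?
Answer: $66$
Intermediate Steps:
$W = -12$ ($W = \left(-2\right) 6 = -12$)
$K{\left(D,n \right)} = 2 n \left(-12 + D\right)$ ($K{\left(D,n \right)} = \left(D - 12\right) \left(n + n\right) = \left(-12 + D\right) 2 n = 2 n \left(-12 + D\right)$)
$b{\left(P,c \right)} = 6$
$\left(K{\left(3,2 \right)} 6 + 0\right) + b{\left(- \frac{6}{5} - \frac{2}{-2},5 \right)} 47 = \left(2 \cdot 2 \left(-12 + 3\right) 6 + 0\right) + 6 \cdot 47 = \left(2 \cdot 2 \left(-9\right) 6 + 0\right) + 282 = \left(\left(-36\right) 6 + 0\right) + 282 = \left(-216 + 0\right) + 282 = -216 + 282 = 66$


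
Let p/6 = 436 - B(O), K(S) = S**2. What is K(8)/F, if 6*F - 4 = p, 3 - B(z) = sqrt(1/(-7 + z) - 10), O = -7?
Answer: 3497088/23697683 - 576*I*sqrt(1974)/23697683 ≈ 0.14757 - 0.0010799*I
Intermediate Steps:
B(z) = 3 - sqrt(-10 + 1/(-7 + z)) (B(z) = 3 - sqrt(1/(-7 + z) - 10) = 3 - sqrt(-10 + 1/(-7 + z)))
p = 2598 + 3*I*sqrt(1974)/7 (p = 6*(436 - (3 - sqrt(-(-71 + 10*(-7))/(-7 - 7)))) = 6*(436 - (3 - sqrt(-1*(-71 - 70)/(-14)))) = 6*(436 - (3 - sqrt(-1*(-1/14)*(-141)))) = 6*(436 - (3 - sqrt(-141/14))) = 6*(436 - (3 - I*sqrt(1974)/14)) = 6*(436 + (-3 + I*sqrt(1974)/14)) = 6*(433 + I*sqrt(1974)/14) = 2598 + 3*I*sqrt(1974)/7 ≈ 2598.0 + 19.041*I)
F = 1301/3 + I*sqrt(1974)/14 (F = 2/3 + (2598 + 3*I*sqrt(1974)/7)/6 = 2/3 + (433 + I*sqrt(1974)/14) = 1301/3 + I*sqrt(1974)/14 ≈ 433.67 + 3.1735*I)
K(8)/F = 8**2/(1301/3 + I*sqrt(1974)/14) = 64/(1301/3 + I*sqrt(1974)/14)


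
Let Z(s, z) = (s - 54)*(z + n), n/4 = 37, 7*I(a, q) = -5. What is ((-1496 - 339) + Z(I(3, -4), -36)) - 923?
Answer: -8886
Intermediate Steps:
I(a, q) = -5/7 (I(a, q) = (1/7)*(-5) = -5/7)
n = 148 (n = 4*37 = 148)
Z(s, z) = (-54 + s)*(148 + z) (Z(s, z) = (s - 54)*(z + 148) = (-54 + s)*(148 + z))
((-1496 - 339) + Z(I(3, -4), -36)) - 923 = ((-1496 - 339) + (-7992 - 54*(-36) + 148*(-5/7) - 5/7*(-36))) - 923 = (-1835 + (-7992 + 1944 - 740/7 + 180/7)) - 923 = (-1835 - 6128) - 923 = -7963 - 923 = -8886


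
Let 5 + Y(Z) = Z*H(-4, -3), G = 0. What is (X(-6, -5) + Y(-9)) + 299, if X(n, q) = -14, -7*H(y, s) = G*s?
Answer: 280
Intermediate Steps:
H(y, s) = 0 (H(y, s) = -0*s = -⅐*0 = 0)
Y(Z) = -5 (Y(Z) = -5 + Z*0 = -5 + 0 = -5)
(X(-6, -5) + Y(-9)) + 299 = (-14 - 5) + 299 = -19 + 299 = 280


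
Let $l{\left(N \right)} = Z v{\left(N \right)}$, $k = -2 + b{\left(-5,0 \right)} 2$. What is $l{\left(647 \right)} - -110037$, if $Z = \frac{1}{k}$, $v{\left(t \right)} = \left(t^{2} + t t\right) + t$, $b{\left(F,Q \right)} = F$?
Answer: $\frac{482579}{12} \approx 40215.0$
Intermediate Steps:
$k = -12$ ($k = -2 - 10 = -12$)
$v{\left(t \right)} = t + 2 t^{2}$ ($v{\left(t \right)} = \left(t^{2} + t^{2}\right) + t = 2 t^{2} + t = t + 2 t^{2}$)
$Z = - \frac{1}{12}$ ($Z = \frac{1}{-12} = - \frac{1}{12} \approx -0.083333$)
$l{\left(N \right)} = - \frac{N \left(1 + 2 N\right)}{12}$
$l{\left(647 \right)} - -110037 = \left(- \frac{1}{12}\right) 647 \left(1 + 2 \cdot 647\right) - -110037 = \left(- \frac{1}{12}\right) 647 \left(1 + 1294\right) + 110037 = \left(- \frac{1}{12}\right) 647 \cdot 1295 + 110037 = - \frac{837865}{12} + 110037 = \frac{482579}{12}$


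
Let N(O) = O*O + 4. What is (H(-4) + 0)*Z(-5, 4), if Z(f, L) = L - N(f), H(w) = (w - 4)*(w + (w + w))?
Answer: -2400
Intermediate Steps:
H(w) = 3*w*(-4 + w) (H(w) = (-4 + w)*(w + 2*w) = (-4 + w)*(3*w) = 3*w*(-4 + w))
N(O) = 4 + O² (N(O) = O² + 4 = 4 + O²)
Z(f, L) = -4 + L - f² (Z(f, L) = L - (4 + f²) = L + (-4 - f²) = -4 + L - f²)
(H(-4) + 0)*Z(-5, 4) = (3*(-4)*(-4 - 4) + 0)*(-4 + 4 - 1*(-5)²) = (3*(-4)*(-8) + 0)*(-4 + 4 - 1*25) = (96 + 0)*(-4 + 4 - 25) = 96*(-25) = -2400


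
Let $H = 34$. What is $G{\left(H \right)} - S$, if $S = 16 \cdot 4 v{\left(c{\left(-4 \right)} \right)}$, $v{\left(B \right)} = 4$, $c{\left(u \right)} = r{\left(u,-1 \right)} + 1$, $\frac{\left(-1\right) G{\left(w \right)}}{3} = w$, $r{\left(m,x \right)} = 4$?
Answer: $-358$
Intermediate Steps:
$G{\left(w \right)} = - 3 w$
$c{\left(u \right)} = 5$ ($c{\left(u \right)} = 4 + 1 = 5$)
$S = 256$ ($S = 16 \cdot 4 \cdot 4 = 64 \cdot 4 = 256$)
$G{\left(H \right)} - S = \left(-3\right) 34 - 256 = -102 - 256 = -358$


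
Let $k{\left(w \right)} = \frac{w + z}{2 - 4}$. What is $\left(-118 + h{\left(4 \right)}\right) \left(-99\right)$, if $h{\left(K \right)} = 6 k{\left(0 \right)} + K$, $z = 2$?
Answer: $11880$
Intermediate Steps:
$k{\left(w \right)} = -1 - \frac{w}{2}$ ($k{\left(w \right)} = \frac{w + 2}{2 - 4} = \frac{2 + w}{-2} = \left(2 + w\right) \left(- \frac{1}{2}\right) = -1 - \frac{w}{2}$)
$h{\left(K \right)} = -6 + K$ ($h{\left(K \right)} = 6 \left(-1 - 0\right) + K = 6 \left(-1 + 0\right) + K = 6 \left(-1\right) + K = -6 + K$)
$\left(-118 + h{\left(4 \right)}\right) \left(-99\right) = \left(-118 + \left(-6 + 4\right)\right) \left(-99\right) = \left(-118 - 2\right) \left(-99\right) = \left(-120\right) \left(-99\right) = 11880$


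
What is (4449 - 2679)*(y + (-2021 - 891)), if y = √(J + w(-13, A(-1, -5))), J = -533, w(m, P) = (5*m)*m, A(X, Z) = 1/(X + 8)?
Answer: -5154240 + 3540*√78 ≈ -5.1230e+6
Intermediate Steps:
A(X, Z) = 1/(8 + X)
w(m, P) = 5*m²
y = 2*√78 (y = √(-533 + 5*(-13)²) = √(-533 + 5*169) = √(-533 + 845) = √312 = 2*√78 ≈ 17.664)
(4449 - 2679)*(y + (-2021 - 891)) = (4449 - 2679)*(2*√78 + (-2021 - 891)) = 1770*(2*√78 - 2912) = 1770*(-2912 + 2*√78) = -5154240 + 3540*√78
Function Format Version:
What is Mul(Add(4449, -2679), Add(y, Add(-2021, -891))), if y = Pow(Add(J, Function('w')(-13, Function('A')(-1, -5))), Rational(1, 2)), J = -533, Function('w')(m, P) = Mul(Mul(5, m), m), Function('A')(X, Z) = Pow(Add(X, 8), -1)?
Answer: Add(-5154240, Mul(3540, Pow(78, Rational(1, 2)))) ≈ -5.1230e+6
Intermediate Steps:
Function('A')(X, Z) = Pow(Add(8, X), -1)
Function('w')(m, P) = Mul(5, Pow(m, 2))
y = Mul(2, Pow(78, Rational(1, 2))) (y = Pow(Add(-533, Mul(5, Pow(-13, 2))), Rational(1, 2)) = Pow(Add(-533, Mul(5, 169)), Rational(1, 2)) = Pow(Add(-533, 845), Rational(1, 2)) = Pow(312, Rational(1, 2)) = Mul(2, Pow(78, Rational(1, 2))) ≈ 17.664)
Mul(Add(4449, -2679), Add(y, Add(-2021, -891))) = Mul(Add(4449, -2679), Add(Mul(2, Pow(78, Rational(1, 2))), Add(-2021, -891))) = Mul(1770, Add(Mul(2, Pow(78, Rational(1, 2))), -2912)) = Mul(1770, Add(-2912, Mul(2, Pow(78, Rational(1, 2))))) = Add(-5154240, Mul(3540, Pow(78, Rational(1, 2))))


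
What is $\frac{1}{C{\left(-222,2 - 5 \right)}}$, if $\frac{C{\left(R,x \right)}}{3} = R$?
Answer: $- \frac{1}{666} \approx -0.0015015$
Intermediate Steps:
$C{\left(R,x \right)} = 3 R$
$\frac{1}{C{\left(-222,2 - 5 \right)}} = \frac{1}{3 \left(-222\right)} = \frac{1}{-666} = - \frac{1}{666}$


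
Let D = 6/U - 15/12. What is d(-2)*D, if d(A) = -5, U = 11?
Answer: 155/44 ≈ 3.5227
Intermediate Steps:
D = -31/44 (D = 6/11 - 15/12 = 6*(1/11) - 15*1/12 = 6/11 - 5/4 = -31/44 ≈ -0.70455)
d(-2)*D = -5*(-31/44) = 155/44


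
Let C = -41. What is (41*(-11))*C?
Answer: 18491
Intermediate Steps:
(41*(-11))*C = (41*(-11))*(-41) = -451*(-41) = 18491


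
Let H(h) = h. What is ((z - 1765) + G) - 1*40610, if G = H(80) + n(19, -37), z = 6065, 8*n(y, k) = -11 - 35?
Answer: -144943/4 ≈ -36236.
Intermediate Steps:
n(y, k) = -23/4 (n(y, k) = (-11 - 35)/8 = (1/8)*(-46) = -23/4)
G = 297/4 (G = 80 - 23/4 = 297/4 ≈ 74.250)
((z - 1765) + G) - 1*40610 = ((6065 - 1765) + 297/4) - 1*40610 = (4300 + 297/4) - 40610 = 17497/4 - 40610 = -144943/4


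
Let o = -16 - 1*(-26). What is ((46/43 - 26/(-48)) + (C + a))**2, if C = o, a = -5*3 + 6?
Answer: 7263025/1065024 ≈ 6.8196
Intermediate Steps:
o = 10 (o = -16 + 26 = 10)
a = -9 (a = -15 + 6 = -9)
C = 10
((46/43 - 26/(-48)) + (C + a))**2 = ((46/43 - 26/(-48)) + (10 - 9))**2 = ((46*(1/43) - 26*(-1/48)) + 1)**2 = ((46/43 + 13/24) + 1)**2 = (1663/1032 + 1)**2 = (2695/1032)**2 = 7263025/1065024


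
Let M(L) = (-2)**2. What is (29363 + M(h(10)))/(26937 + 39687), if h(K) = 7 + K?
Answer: 9789/22208 ≈ 0.44079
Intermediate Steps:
M(L) = 4
(29363 + M(h(10)))/(26937 + 39687) = (29363 + 4)/(26937 + 39687) = 29367/66624 = 29367*(1/66624) = 9789/22208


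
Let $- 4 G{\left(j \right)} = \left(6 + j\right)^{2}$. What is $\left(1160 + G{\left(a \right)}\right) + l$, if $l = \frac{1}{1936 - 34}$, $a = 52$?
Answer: $\frac{606739}{1902} \approx 319.0$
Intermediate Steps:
$l = \frac{1}{1902} \approx 0.00052576$
$G{\left(j \right)} = - \frac{\left(6 + j\right)^{2}}{4}$
$\left(1160 + G{\left(a \right)}\right) + l = \left(1160 - \frac{\left(6 + 52\right)^{2}}{4}\right) + \frac{1}{1902} = \left(1160 - \frac{58^{2}}{4}\right) + \frac{1}{1902} = \left(1160 - 841\right) + \frac{1}{1902} = 319 + \frac{1}{1902} = \frac{606739}{1902}$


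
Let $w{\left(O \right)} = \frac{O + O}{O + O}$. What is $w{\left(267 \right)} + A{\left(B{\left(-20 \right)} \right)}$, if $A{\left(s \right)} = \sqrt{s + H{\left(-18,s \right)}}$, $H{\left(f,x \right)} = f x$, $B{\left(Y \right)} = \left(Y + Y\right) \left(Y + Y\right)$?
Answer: $1 + 40 i \sqrt{17} \approx 1.0 + 164.92 i$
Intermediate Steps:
$B{\left(Y \right)} = 4 Y^{2}$ ($B{\left(Y \right)} = 2 Y 2 Y = 4 Y^{2}$)
$w{\left(O \right)} = 1$ ($w{\left(O \right)} = \frac{2 O}{2 O} = 2 O \frac{1}{2 O} = 1$)
$A{\left(s \right)} = \sqrt{17} \sqrt{- s}$ ($A{\left(s \right)} = \sqrt{s - 18 s} = \sqrt{- 17 s} = \sqrt{17} \sqrt{- s}$)
$w{\left(267 \right)} + A{\left(B{\left(-20 \right)} \right)} = 1 + \sqrt{17} \sqrt{- 4 \left(-20\right)^{2}} = 1 + \sqrt{17} \sqrt{- 4 \cdot 400} = 1 + \sqrt{17} \sqrt{\left(-1\right) 1600} = 1 + \sqrt{17} \sqrt{-1600} = 1 + \sqrt{17} \cdot 40 i = 1 + 40 i \sqrt{17}$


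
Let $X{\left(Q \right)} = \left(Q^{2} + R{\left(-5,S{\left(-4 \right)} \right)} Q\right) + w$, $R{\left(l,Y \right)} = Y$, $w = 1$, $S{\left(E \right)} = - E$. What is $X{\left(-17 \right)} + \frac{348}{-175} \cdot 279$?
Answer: $- \frac{58242}{175} \approx -332.81$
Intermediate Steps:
$X{\left(Q \right)} = 1 + Q^{2} + 4 Q$ ($X{\left(Q \right)} = \left(Q^{2} + \left(-1\right) \left(-4\right) Q\right) + 1 = \left(Q^{2} + 4 Q\right) + 1 = 1 + Q^{2} + 4 Q$)
$X{\left(-17 \right)} + \frac{348}{-175} \cdot 279 = \left(1 + \left(-17\right)^{2} + 4 \left(-17\right)\right) + \frac{348}{-175} \cdot 279 = \left(1 + 289 - 68\right) + 348 \left(- \frac{1}{175}\right) 279 = 222 - \frac{97092}{175} = - \frac{58242}{175}$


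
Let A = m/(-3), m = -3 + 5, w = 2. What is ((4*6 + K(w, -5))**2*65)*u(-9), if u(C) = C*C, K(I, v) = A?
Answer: 2866500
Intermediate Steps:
m = 2
A = -2/3 (A = 2/(-3) = 2*(-1/3) = -2/3 ≈ -0.66667)
K(I, v) = -2/3
u(C) = C**2
((4*6 + K(w, -5))**2*65)*u(-9) = ((4*6 - 2/3)**2*65)*(-9)**2 = ((24 - 2/3)**2*65)*81 = ((70/3)**2*65)*81 = ((4900/9)*65)*81 = (318500/9)*81 = 2866500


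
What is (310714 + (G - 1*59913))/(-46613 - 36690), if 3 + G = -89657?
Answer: -161141/83303 ≈ -1.9344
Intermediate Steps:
G = -89660 (G = -3 - 89657 = -89660)
(310714 + (G - 1*59913))/(-46613 - 36690) = (310714 + (-89660 - 1*59913))/(-46613 - 36690) = (310714 + (-89660 - 59913))/(-83303) = (310714 - 149573)*(-1/83303) = 161141*(-1/83303) = -161141/83303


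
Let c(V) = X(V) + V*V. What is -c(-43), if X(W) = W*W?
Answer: -3698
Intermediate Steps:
X(W) = W²
c(V) = 2*V² (c(V) = V² + V*V = V² + V² = 2*V²)
-c(-43) = -2*(-43)² = -2*1849 = -1*3698 = -3698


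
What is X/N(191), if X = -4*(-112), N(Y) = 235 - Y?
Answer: 112/11 ≈ 10.182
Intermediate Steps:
X = 448
X/N(191) = 448/(235 - 1*191) = 448/(235 - 191) = 448/44 = 448*(1/44) = 112/11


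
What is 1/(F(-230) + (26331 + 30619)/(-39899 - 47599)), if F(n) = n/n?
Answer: 43749/15274 ≈ 2.8643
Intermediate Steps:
F(n) = 1
1/(F(-230) + (26331 + 30619)/(-39899 - 47599)) = 1/(1 + (26331 + 30619)/(-39899 - 47599)) = 1/(1 + 56950/(-87498)) = 1/(1 + 56950*(-1/87498)) = 1/(1 - 28475/43749) = 1/(15274/43749) = 43749/15274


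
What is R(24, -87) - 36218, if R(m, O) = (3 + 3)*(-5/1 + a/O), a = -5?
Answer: -1051182/29 ≈ -36248.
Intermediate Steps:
R(m, O) = -30 - 30/O (R(m, O) = (3 + 3)*(-5/1 - 5/O) = 6*(-5*1 - 5/O) = 6*(-5 - 5/O) = -30 - 30/O)
R(24, -87) - 36218 = (-30 - 30/(-87)) - 36218 = (-30 - 30*(-1/87)) - 36218 = (-30 + 10/29) - 36218 = -860/29 - 36218 = -1051182/29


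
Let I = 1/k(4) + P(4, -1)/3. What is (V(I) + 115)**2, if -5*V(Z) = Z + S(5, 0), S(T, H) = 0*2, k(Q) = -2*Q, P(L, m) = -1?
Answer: 190743721/14400 ≈ 13246.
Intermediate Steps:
S(T, H) = 0
I = -11/24 (I = 1/(-2*4) - 1/3 = 1/(-8) - 1*1/3 = 1*(-1/8) - 1/3 = -1/8 - 1/3 = -11/24 ≈ -0.45833)
V(Z) = -Z/5 (V(Z) = -(Z + 0)/5 = -Z/5)
(V(I) + 115)**2 = (-1/5*(-11/24) + 115)**2 = (11/120 + 115)**2 = (13811/120)**2 = 190743721/14400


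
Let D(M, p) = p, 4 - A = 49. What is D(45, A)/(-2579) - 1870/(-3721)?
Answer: 4990175/9596459 ≈ 0.52000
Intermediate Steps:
A = -45 (A = 4 - 1*49 = 4 - 49 = -45)
D(45, A)/(-2579) - 1870/(-3721) = -45/(-2579) - 1870/(-3721) = -45*(-1/2579) - 1870*(-1/3721) = 45/2579 + 1870/3721 = 4990175/9596459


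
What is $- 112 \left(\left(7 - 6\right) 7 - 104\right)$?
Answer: $10864$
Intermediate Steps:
$- 112 \left(\left(7 - 6\right) 7 - 104\right) = - 112 \left(1 \cdot 7 - 104\right) = - 112 \left(7 - 104\right) = \left(-112\right) \left(-97\right) = 10864$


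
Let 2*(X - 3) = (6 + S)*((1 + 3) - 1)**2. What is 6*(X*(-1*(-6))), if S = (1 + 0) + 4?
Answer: 1890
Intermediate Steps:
S = 5 (S = 1 + 4 = 5)
X = 105/2 (X = 3 + ((6 + 5)*((1 + 3) - 1)**2)/2 = 3 + (11*(4 - 1)**2)/2 = 3 + (11*3**2)/2 = 3 + (11*9)/2 = 3 + (1/2)*99 = 3 + 99/2 = 105/2 ≈ 52.500)
6*(X*(-1*(-6))) = 6*(105*(-1*(-6))/2) = 6*((105/2)*6) = 6*315 = 1890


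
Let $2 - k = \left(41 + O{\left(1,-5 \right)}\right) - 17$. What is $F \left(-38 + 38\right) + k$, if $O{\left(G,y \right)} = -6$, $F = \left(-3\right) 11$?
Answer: $-16$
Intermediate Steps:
$F = -33$
$k = -16$ ($k = 2 - \left(\left(41 - 6\right) - 17\right) = 2 - \left(35 - 17\right) = 2 - 18 = -16$)
$F \left(-38 + 38\right) + k = - 33 \left(-38 + 38\right) - 16 = \left(-33\right) 0 - 16 = 0 - 16 = -16$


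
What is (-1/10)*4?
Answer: -2/5 ≈ -0.40000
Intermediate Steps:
(-1/10)*4 = ((1/10)*(-1))*4 = -1/10*4 = -2/5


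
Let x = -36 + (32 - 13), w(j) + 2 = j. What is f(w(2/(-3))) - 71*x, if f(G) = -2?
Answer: 1205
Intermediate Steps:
w(j) = -2 + j
x = -17 (x = -36 + 19 = -17)
f(w(2/(-3))) - 71*x = -2 - 71*(-17) = -2 + 1207 = 1205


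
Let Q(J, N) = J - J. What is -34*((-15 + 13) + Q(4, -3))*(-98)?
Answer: -6664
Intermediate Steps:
Q(J, N) = 0
-34*((-15 + 13) + Q(4, -3))*(-98) = -34*((-15 + 13) + 0)*(-98) = -34*(-2 + 0)*(-98) = -34*(-2)*(-98) = 68*(-98) = -6664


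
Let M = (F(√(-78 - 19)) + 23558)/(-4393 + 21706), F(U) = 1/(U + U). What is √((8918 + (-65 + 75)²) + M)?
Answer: √(101747529708013056 - 3358722*I*√97)/3358722 ≈ 94.97 - 1.5438e-8*I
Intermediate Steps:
F(U) = 1/(2*U)
M = 23558/17313 - I*√97/3358722 (M = (1/(2*(√(-78 - 19))) + 23558)/(-4393 + 21706) = (1/(2*(√(-97))) + 23558)/17313 = (1/(2*((I*√97))) + 23558)*(1/17313) = ((-I*√97/97)/2 + 23558)*(1/17313) = (-I*√97/194 + 23558)*(1/17313) = (23558 - I*√97/194)*(1/17313) = 23558/17313 - I*√97/3358722 ≈ 1.3607 - 2.9323e-6*I)
√((8918 + (-65 + 75)²) + M) = √((8918 + (-65 + 75)²) + (23558/17313 - I*√97/3358722)) = √((8918 + 10²) + (23558/17313 - I*√97/3358722)) = √((8918 + 100) + (23558/17313 - I*√97/3358722)) = √(9018 + (23558/17313 - I*√97/3358722)) = √(156152192/17313 - I*√97/3358722)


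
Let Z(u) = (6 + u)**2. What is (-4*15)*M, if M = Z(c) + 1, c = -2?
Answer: -1020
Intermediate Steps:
M = 17 (M = (6 - 2)**2 + 1 = 4**2 + 1 = 16 + 1 = 17)
(-4*15)*M = -4*15*17 = -60*17 = -1020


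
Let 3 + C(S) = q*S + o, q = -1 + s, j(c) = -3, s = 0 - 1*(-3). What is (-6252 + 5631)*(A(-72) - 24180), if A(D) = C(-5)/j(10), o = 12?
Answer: 15015573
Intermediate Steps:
s = 3 (s = 0 + 3 = 3)
q = 2 (q = -1 + 3 = 2)
C(S) = 9 + 2*S (C(S) = -3 + (2*S + 12) = -3 + (12 + 2*S) = 9 + 2*S)
A(D) = ⅓ (A(D) = (9 + 2*(-5))/(-3) = (9 - 10)*(-⅓) = -1*(-⅓) = ⅓)
(-6252 + 5631)*(A(-72) - 24180) = (-6252 + 5631)*(⅓ - 24180) = -621*(-72539/3) = 15015573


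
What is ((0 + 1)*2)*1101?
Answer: 2202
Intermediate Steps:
((0 + 1)*2)*1101 = (1*2)*1101 = 2*1101 = 2202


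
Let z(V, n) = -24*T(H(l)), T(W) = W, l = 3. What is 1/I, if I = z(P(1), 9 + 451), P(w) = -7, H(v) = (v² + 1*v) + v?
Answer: -1/360 ≈ -0.0027778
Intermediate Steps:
H(v) = v² + 2*v (H(v) = (v² + v) + v = (v + v²) + v = v² + 2*v)
z(V, n) = -360 (z(V, n) = -72*(2 + 3) = -72*5 = -24*15 = -360)
I = -360
1/I = 1/(-360) = -1/360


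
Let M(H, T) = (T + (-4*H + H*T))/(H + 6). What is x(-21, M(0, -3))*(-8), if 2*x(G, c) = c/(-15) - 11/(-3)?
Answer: -74/5 ≈ -14.800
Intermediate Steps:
M(H, T) = (T - 4*H + H*T)/(6 + H)
x(G, c) = 11/6 - c/30 (x(G, c) = (c/(-15) - 11/(-3))/2 = (c*(-1/15) - 11*(-⅓))/2 = (-c/15 + 11/3)/2 = (11/3 - c/15)/2 = 11/6 - c/30)
x(-21, M(0, -3))*(-8) = (11/6 - (-3 - 4*0 + 0*(-3))/(30*(6 + 0)))*(-8) = (11/6 - (-3 + 0 + 0)/(30*6))*(-8) = (11/6 - (-3)/180)*(-8) = (11/6 - 1/30*(-½))*(-8) = (11/6 + 1/60)*(-8) = (37/20)*(-8) = -74/5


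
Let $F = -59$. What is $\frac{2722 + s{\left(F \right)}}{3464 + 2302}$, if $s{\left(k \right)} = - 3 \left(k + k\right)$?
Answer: $\frac{1538}{2883} \approx 0.53347$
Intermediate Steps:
$s{\left(k \right)} = - 6 k$ ($s{\left(k \right)} = - 3 \cdot 2 k = - 6 k$)
$\frac{2722 + s{\left(F \right)}}{3464 + 2302} = \frac{2722 - -354}{3464 + 2302} = \frac{2722 + 354}{5766} = 3076 \cdot \frac{1}{5766} = \frac{1538}{2883}$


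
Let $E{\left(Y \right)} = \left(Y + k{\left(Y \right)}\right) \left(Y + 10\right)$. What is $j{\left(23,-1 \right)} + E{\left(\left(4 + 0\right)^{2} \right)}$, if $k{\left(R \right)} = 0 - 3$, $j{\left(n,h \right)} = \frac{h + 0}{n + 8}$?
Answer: $\frac{10477}{31} \approx 337.97$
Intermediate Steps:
$j{\left(n,h \right)} = \frac{h}{8 + n}$
$k{\left(R \right)} = -3$ ($k{\left(R \right)} = 0 - 3 = -3$)
$E{\left(Y \right)} = \left(-3 + Y\right) \left(10 + Y\right)$ ($E{\left(Y \right)} = \left(Y - 3\right) \left(Y + 10\right) = \left(-3 + Y\right) \left(10 + Y\right)$)
$j{\left(23,-1 \right)} + E{\left(\left(4 + 0\right)^{2} \right)} = - \frac{1}{8 + 23} + \left(-30 + \left(\left(4 + 0\right)^{2}\right)^{2} + 7 \left(4 + 0\right)^{2}\right) = - \frac{1}{31} + \left(-30 + \left(4^{2}\right)^{2} + 7 \cdot 4^{2}\right) = \left(-1\right) \frac{1}{31} + \left(-30 + 16^{2} + 7 \cdot 16\right) = - \frac{1}{31} + \left(-30 + 256 + 112\right) = - \frac{1}{31} + 338 = \frac{10477}{31}$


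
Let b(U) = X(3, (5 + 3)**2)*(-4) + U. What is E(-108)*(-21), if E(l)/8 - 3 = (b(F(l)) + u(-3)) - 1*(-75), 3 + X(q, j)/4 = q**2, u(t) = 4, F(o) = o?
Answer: 20496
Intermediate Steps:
X(q, j) = -12 + 4*q**2
b(U) = -96 + U (b(U) = (-12 + 4*3**2)*(-4) + U = (-12 + 4*9)*(-4) + U = (-12 + 36)*(-4) + U = 24*(-4) + U = -96 + U)
E(l) = -112 + 8*l (E(l) = 24 + 8*(((-96 + l) + 4) - 1*(-75)) = 24 + 8*((-92 + l) + 75) = 24 + 8*(-17 + l) = 24 + (-136 + 8*l) = -112 + 8*l)
E(-108)*(-21) = (-112 + 8*(-108))*(-21) = (-112 - 864)*(-21) = -976*(-21) = 20496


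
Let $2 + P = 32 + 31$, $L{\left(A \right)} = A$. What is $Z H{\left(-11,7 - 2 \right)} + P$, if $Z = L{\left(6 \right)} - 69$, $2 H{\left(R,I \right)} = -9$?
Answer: $\frac{689}{2} \approx 344.5$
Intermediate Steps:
$H{\left(R,I \right)} = - \frac{9}{2}$ ($H{\left(R,I \right)} = \frac{1}{2} \left(-9\right) = - \frac{9}{2}$)
$P = 61$ ($P = -2 + \left(32 + 31\right) = -2 + 63 = 61$)
$Z = -63$ ($Z = 6 - 69 = -63$)
$Z H{\left(-11,7 - 2 \right)} + P = \left(-63\right) \left(- \frac{9}{2}\right) + 61 = \frac{567}{2} + 61 = \frac{689}{2}$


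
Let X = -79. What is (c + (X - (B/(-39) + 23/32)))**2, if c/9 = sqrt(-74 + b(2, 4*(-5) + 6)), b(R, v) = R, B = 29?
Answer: 630907393/1557504 - 887049*I*sqrt(2)/104 ≈ 405.08 - 12062.0*I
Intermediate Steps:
c = 54*I*sqrt(2) (c = 9*sqrt(-74 + 2) = 9*sqrt(-72) = 9*(6*I*sqrt(2)) = 54*I*sqrt(2) ≈ 76.368*I)
(c + (X - (B/(-39) + 23/32)))**2 = (54*I*sqrt(2) + (-79 - (29/(-39) + 23/32)))**2 = (54*I*sqrt(2) + (-79 - (29*(-1/39) + 23*(1/32))))**2 = (54*I*sqrt(2) + (-79 - (-29/39 + 23/32)))**2 = (54*I*sqrt(2) + (-79 - 1*(-31/1248)))**2 = (54*I*sqrt(2) + (-79 + 31/1248))**2 = (54*I*sqrt(2) - 98561/1248)**2 = (-98561/1248 + 54*I*sqrt(2))**2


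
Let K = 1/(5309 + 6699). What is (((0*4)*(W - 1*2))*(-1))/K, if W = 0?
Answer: 0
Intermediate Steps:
K = 1/12008 ≈ 8.3278e-5
(((0*4)*(W - 1*2))*(-1))/K = (((0*4)*(0 - 1*2))*(-1))/(1/12008) = ((0*(0 - 2))*(-1))*12008 = ((0*(-2))*(-1))*12008 = (0*(-1))*12008 = 0*12008 = 0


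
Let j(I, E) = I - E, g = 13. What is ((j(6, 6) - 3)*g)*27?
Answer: -1053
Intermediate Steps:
((j(6, 6) - 3)*g)*27 = (((6 - 1*6) - 3)*13)*27 = (((6 - 6) - 3)*13)*27 = ((0 - 3)*13)*27 = -3*13*27 = -39*27 = -1053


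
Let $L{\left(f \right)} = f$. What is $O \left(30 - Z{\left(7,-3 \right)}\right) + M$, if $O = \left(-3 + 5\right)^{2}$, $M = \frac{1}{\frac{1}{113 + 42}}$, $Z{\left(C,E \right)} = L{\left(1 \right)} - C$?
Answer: $299$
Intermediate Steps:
$Z{\left(C,E \right)} = 1 - C$
$M = 155$ ($M = \frac{1}{\frac{1}{155}} = 155$)
$O = 4$ ($O = 2^{2} = 4$)
$O \left(30 - Z{\left(7,-3 \right)}\right) + M = 4 \left(30 - \left(1 - 7\right)\right) + 155 = 4 \left(30 - -6\right) + 155 = 4 \left(30 + 6\right) + 155 = 4 \cdot 36 + 155 = 144 + 155 = 299$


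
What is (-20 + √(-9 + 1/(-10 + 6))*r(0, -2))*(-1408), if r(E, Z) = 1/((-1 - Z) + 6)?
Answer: 28160 - 704*I*√37/7 ≈ 28160.0 - 611.75*I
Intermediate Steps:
r(E, Z) = 1/(5 - Z)
(-20 + √(-9 + 1/(-10 + 6))*r(0, -2))*(-1408) = (-20 + √(-9 + 1/(-10 + 6))*(-1/(-5 - 2)))*(-1408) = (-20 + √(-9 + 1/(-4))*(-1/(-7)))*(-1408) = (-20 + √(-9 - ¼)*(-1*(-⅐)))*(-1408) = (-20 + √(-37/4)*(⅐))*(-1408) = (-20 + (I*√37/2)*(⅐))*(-1408) = (-20 + I*√37/14)*(-1408) = 28160 - 704*I*√37/7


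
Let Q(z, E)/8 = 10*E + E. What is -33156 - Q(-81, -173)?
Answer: -17932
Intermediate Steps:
Q(z, E) = 88*E (Q(z, E) = 8*(10*E + E) = 8*(11*E) = 88*E)
-33156 - Q(-81, -173) = -33156 - 88*(-173) = -33156 - 1*(-15224) = -33156 + 15224 = -17932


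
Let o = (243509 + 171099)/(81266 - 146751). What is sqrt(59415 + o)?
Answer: sqrt(254761316038495)/65485 ≈ 243.74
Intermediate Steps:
o = -414608/65485 (o = 414608/(-65485) = 414608*(-1/65485) = -414608/65485 ≈ -6.3313)
sqrt(59415 + o) = sqrt(59415 - 414608/65485) = sqrt(3890376667/65485) = sqrt(254761316038495)/65485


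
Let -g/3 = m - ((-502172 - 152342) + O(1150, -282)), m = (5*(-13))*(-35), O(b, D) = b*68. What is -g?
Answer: 1735767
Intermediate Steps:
O(b, D) = 68*b
m = 2275 (m = -65*(-35) = 2275)
g = -1735767 (g = -3*(2275 - ((-502172 - 152342) + 68*1150)) = -3*(2275 - (-654514 + 78200)) = -3*(2275 - 1*(-576314)) = -3*(2275 + 576314) = -3*578589 = -1735767)
-g = -1*(-1735767) = 1735767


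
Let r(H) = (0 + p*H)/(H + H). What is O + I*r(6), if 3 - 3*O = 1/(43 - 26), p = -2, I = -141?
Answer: 7241/51 ≈ 141.98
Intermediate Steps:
O = 50/51 (O = 1 - 1/(3*(43 - 26)) = 1 - 1/3/17 = 1 - 1/3*1/17 = 1 - 1/51 = 50/51 ≈ 0.98039)
r(H) = -1 (r(H) = (0 - 2*H)/(H + H) = (-2*H)/((2*H)) = (-2*H)*(1/(2*H)) = -1)
O + I*r(6) = 50/51 - 141*(-1) = 50/51 + 141 = 7241/51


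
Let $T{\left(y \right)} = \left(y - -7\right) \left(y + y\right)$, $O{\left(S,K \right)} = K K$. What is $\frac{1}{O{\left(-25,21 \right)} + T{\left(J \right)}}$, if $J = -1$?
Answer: $\frac{1}{429} \approx 0.002331$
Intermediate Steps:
$O{\left(S,K \right)} = K^{2}$
$T{\left(y \right)} = 2 y \left(7 + y\right)$ ($T{\left(y \right)} = \left(y + \left(-4 + 11\right)\right) 2 y = \left(y + 7\right) 2 y = \left(7 + y\right) 2 y = 2 y \left(7 + y\right)$)
$\frac{1}{O{\left(-25,21 \right)} + T{\left(J \right)}} = \frac{1}{21^{2} + 2 \left(-1\right) \left(7 - 1\right)} = \frac{1}{441 + 2 \left(-1\right) 6} = \frac{1}{441 - 12} = \frac{1}{429}$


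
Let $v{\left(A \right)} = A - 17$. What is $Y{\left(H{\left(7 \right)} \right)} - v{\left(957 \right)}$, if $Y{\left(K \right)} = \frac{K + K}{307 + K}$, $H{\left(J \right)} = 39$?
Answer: $- \frac{162581}{173} \approx -939.77$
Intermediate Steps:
$v{\left(A \right)} = -17 + A$ ($v{\left(A \right)} = A - 17 = -17 + A$)
$Y{\left(K \right)} = \frac{2 K}{307 + K}$
$Y{\left(H{\left(7 \right)} \right)} - v{\left(957 \right)} = 2 \cdot 39 \frac{1}{307 + 39} - \left(-17 + 957\right) = 2 \cdot 39 \cdot \frac{1}{346} - 940 = \frac{39}{173} - 940 = - \frac{162581}{173}$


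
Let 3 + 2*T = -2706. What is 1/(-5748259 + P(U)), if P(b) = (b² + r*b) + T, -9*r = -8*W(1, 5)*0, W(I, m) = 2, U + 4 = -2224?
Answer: -2/1571259 ≈ -1.2729e-6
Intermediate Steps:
U = -2228 (U = -4 - 2224 = -2228)
T = -2709/2 (T = -3/2 + (½)*(-2706) = -3/2 - 1353 = -2709/2 ≈ -1354.5)
r = 0 (r = -(-8*2)*0/9 = -(-16)*0/9 = -⅑*0 = 0)
P(b) = -2709/2 + b² (P(b) = (b² + 0*b) - 2709/2 = (b² + 0) - 2709/2 = b² - 2709/2 = -2709/2 + b²)
1/(-5748259 + P(U)) = 1/(-5748259 + (-2709/2 + (-2228)²)) = 1/(-5748259 + (-2709/2 + 4963984)) = 1/(-5748259 + 9925259/2) = 1/(-1571259/2) = -2/1571259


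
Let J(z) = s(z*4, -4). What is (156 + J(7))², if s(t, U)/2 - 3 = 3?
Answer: 28224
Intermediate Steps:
s(t, U) = 12 (s(t, U) = 6 + 2*3 = 6 + 6 = 12)
J(z) = 12
(156 + J(7))² = (156 + 12)² = 168² = 28224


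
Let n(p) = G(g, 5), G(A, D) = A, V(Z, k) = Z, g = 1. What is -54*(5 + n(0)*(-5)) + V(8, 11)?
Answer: 8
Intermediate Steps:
n(p) = 1
-54*(5 + n(0)*(-5)) + V(8, 11) = -54*(5 + 1*(-5)) + 8 = -54*(5 - 5) + 8 = -54*0 + 8 = 0 + 8 = 8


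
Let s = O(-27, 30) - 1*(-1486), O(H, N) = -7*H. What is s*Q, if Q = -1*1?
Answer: -1675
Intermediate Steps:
Q = -1
s = 1675 (s = -7*(-27) - 1*(-1486) = 189 + 1486 = 1675)
s*Q = 1675*(-1) = -1675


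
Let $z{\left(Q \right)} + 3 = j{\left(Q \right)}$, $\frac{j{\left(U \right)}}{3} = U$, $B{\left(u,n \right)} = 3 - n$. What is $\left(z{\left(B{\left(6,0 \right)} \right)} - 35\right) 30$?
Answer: $-870$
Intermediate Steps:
$j{\left(U \right)} = 3 U$
$z{\left(Q \right)} = -3 + 3 Q$
$\left(z{\left(B{\left(6,0 \right)} \right)} - 35\right) 30 = \left(\left(-3 + 3 \left(3 - 0\right)\right) - 35\right) 30 = \left(\left(-3 + 3 \left(3 + 0\right)\right) - 35\right) 30 = \left(\left(-3 + 3 \cdot 3\right) - 35\right) 30 = \left(\left(-3 + 9\right) - 35\right) 30 = \left(6 - 35\right) 30 = \left(-29\right) 30 = -870$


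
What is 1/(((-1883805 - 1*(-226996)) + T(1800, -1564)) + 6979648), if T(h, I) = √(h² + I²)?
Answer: 5322839/28332609333825 - 4*√355381/28332609333825 ≈ 1.8779e-7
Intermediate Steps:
T(h, I) = √(I² + h²)
1/(((-1883805 - 1*(-226996)) + T(1800, -1564)) + 6979648) = 1/(((-1883805 - 1*(-226996)) + √((-1564)² + 1800²)) + 6979648) = 1/(((-1883805 + 226996) + √(2446096 + 3240000)) + 6979648) = 1/((-1656809 + √5686096) + 6979648) = 1/((-1656809 + 4*√355381) + 6979648) = 1/(5322839 + 4*√355381)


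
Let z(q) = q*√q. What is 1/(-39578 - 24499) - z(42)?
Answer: -1/64077 - 42*√42 ≈ -272.19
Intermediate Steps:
z(q) = q^(3/2)
1/(-39578 - 24499) - z(42) = 1/(-39578 - 24499) - 42^(3/2) = 1/(-64077) - 42*√42 = -1/64077 - 42*√42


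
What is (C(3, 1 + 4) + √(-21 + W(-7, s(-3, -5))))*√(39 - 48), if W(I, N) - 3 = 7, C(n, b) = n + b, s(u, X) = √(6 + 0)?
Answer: -3*√11 + 24*I ≈ -9.9499 + 24.0*I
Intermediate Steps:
s(u, X) = √6
C(n, b) = b + n
W(I, N) = 10 (W(I, N) = 3 + 7 = 10)
(C(3, 1 + 4) + √(-21 + W(-7, s(-3, -5))))*√(39 - 48) = (((1 + 4) + 3) + √(-21 + 10))*√(39 - 48) = ((5 + 3) + √(-11))*√(-9) = (8 + I*√11)*(3*I) = 3*I*(8 + I*√11)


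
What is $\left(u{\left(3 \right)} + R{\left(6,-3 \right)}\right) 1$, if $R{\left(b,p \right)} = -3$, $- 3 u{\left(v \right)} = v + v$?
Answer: $-5$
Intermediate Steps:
$u{\left(v \right)} = - \frac{2 v}{3}$ ($u{\left(v \right)} = - \frac{v + v}{3} = - \frac{2 v}{3}$)
$\left(u{\left(3 \right)} + R{\left(6,-3 \right)}\right) 1 = \left(\left(- \frac{2}{3}\right) 3 - 3\right) 1 = \left(-2 - 3\right) 1 = \left(-5\right) 1 = -5$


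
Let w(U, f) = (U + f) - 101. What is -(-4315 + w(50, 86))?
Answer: 4280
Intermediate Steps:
w(U, f) = -101 + U + f
-(-4315 + w(50, 86)) = -(-4315 + (-101 + 50 + 86)) = -(-4315 + 35) = -1*(-4280) = 4280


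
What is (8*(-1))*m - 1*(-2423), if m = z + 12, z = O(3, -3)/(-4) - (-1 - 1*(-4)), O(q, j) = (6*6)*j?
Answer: 2135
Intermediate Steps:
O(q, j) = 36*j
z = 24 (z = (36*(-3))/(-4) - (-1 - 1*(-4)) = -108*(-¼) - (-1 + 4) = 27 - 1*3 = 27 - 3 = 24)
m = 36 (m = 24 + 12 = 36)
(8*(-1))*m - 1*(-2423) = (8*(-1))*36 - 1*(-2423) = -8*36 + 2423 = -288 + 2423 = 2135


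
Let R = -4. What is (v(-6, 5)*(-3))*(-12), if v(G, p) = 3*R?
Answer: -432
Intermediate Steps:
v(G, p) = -12 (v(G, p) = 3*(-4) = -12)
(v(-6, 5)*(-3))*(-12) = -12*(-3)*(-12) = 36*(-12) = -432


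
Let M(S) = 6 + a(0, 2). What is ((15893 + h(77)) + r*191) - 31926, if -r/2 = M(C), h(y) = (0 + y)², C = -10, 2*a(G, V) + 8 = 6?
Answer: -12014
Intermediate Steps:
a(G, V) = -1 (a(G, V) = -4 + (½)*6 = -4 + 3 = -1)
M(S) = 5 (M(S) = 6 - 1 = 5)
h(y) = y²
r = -10 (r = -2*5 = -10)
((15893 + h(77)) + r*191) - 31926 = ((15893 + 77²) - 10*191) - 31926 = ((15893 + 5929) - 1910) - 31926 = (21822 - 1910) - 31926 = 19912 - 31926 = -12014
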